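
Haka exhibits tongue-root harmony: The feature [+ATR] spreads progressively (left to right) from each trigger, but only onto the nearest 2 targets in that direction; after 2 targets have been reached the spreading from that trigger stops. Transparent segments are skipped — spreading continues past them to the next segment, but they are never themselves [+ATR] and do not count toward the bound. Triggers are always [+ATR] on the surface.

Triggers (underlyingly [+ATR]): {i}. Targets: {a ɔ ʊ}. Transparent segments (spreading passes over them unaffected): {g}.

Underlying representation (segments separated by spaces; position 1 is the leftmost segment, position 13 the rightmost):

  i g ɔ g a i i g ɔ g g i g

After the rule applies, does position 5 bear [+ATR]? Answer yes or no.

yes

From /i/ at 1 rightward: 2 /g/ transparent; 3 /ɔ/ → [+ATR]; 4 /g/ transparent; 5 /a/ → [+ATR]; bound reached.
From /i/ at 6 rightward: 7 /i/ is itself a trigger — this domain ends here.
From /i/ at 7 rightward: 8 /g/ transparent; 9 /ɔ/ → [+ATR]; 10 /g/ transparent; 11 /g/ transparent; 12 /i/ is itself a trigger — this domain ends here.
From /i/ at 12 rightward: 13 /g/ transparent; word edge.
[+ATR] positions on the surface: 1 3 5 6 7 9 12.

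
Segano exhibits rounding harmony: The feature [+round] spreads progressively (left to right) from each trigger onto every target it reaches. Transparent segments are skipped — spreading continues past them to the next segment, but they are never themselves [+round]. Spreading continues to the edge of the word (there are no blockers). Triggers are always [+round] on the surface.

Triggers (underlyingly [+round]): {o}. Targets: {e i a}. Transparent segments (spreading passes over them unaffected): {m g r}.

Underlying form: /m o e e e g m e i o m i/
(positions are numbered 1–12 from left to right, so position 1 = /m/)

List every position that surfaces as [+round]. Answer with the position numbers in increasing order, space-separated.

From /o/ at 2 rightward: 3 /e/ → [+round]; 4 /e/ → [+round]; 5 /e/ → [+round]; 6 /g/ transparent; 7 /m/ transparent; 8 /e/ → [+round]; 9 /i/ → [+round]; 10 /o/ is itself a trigger — this domain ends here.
From /o/ at 10 rightward: 11 /m/ transparent; 12 /i/ → [+round]; word edge.

2 3 4 5 8 9 10 12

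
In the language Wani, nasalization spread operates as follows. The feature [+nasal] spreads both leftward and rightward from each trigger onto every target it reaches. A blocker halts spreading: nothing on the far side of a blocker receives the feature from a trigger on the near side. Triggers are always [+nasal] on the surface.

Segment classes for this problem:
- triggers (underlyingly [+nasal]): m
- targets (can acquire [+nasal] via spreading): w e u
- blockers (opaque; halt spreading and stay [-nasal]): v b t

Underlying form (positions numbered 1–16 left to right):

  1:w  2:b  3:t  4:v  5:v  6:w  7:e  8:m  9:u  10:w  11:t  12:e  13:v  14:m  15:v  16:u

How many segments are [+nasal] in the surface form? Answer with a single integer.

6

From /m/ at 8 rightward: 9 /u/ → [+nasal]; 10 /w/ → [+nasal]; 11 /t/ blocks.
From /m/ at 8 leftward: 7 /e/ → [+nasal]; 6 /w/ → [+nasal]; 5 /v/ blocks.
From /m/ at 14 rightward: 15 /v/ blocks.
From /m/ at 14 leftward: 13 /v/ blocks.
Targets with no active source: positions 1 12 16 stay [-nasal].
[+nasal] positions on the surface: 6 7 8 9 10 14.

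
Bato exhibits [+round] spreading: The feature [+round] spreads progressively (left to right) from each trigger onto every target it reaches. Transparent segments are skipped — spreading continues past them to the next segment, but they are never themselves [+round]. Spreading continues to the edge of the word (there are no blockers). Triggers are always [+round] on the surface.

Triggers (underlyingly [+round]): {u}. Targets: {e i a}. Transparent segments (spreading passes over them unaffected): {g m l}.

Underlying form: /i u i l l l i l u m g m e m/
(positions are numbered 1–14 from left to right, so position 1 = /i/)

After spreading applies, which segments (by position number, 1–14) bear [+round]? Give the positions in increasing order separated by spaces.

2 3 7 9 13

From /u/ at 2 rightward: 3 /i/ → [+round]; 4 /l/ transparent; 5 /l/ transparent; 6 /l/ transparent; 7 /i/ → [+round]; 8 /l/ transparent; 9 /u/ is itself a trigger — this domain ends here.
From /u/ at 9 rightward: 10 /m/ transparent; 11 /g/ transparent; 12 /m/ transparent; 13 /e/ → [+round]; 14 /m/ transparent; word edge.
Target with no active source: position 1 stays [-round].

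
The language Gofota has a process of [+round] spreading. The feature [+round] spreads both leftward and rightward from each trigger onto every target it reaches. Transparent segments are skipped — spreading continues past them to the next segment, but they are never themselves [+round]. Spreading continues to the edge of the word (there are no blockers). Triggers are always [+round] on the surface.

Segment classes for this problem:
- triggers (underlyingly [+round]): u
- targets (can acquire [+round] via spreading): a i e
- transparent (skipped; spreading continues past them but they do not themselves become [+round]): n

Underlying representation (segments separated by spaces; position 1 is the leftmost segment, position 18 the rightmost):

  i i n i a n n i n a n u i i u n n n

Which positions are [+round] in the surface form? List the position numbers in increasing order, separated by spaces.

1 2 4 5 8 10 12 13 14 15

From /u/ at 12 rightward: 13 /i/ → [+round]; 14 /i/ → [+round]; 15 /u/ is itself a trigger — this domain ends here.
From /u/ at 12 leftward: 11 /n/ transparent; 10 /a/ → [+round]; 9 /n/ transparent; 8 /i/ → [+round]; 7 /n/ transparent; 6 /n/ transparent; 5 /a/ → [+round]; 4 /i/ → [+round]; 3 /n/ transparent; 2 /i/ → [+round]; 1 /i/ → [+round]; word edge.
From /u/ at 15 rightward: 16 /n/ transparent; 17 /n/ transparent; 18 /n/ transparent; word edge.
From /u/ at 15 leftward: 14 /i/ → [+round]; 13 /i/ → [+round]; 12 /u/ is itself a trigger — this domain ends here.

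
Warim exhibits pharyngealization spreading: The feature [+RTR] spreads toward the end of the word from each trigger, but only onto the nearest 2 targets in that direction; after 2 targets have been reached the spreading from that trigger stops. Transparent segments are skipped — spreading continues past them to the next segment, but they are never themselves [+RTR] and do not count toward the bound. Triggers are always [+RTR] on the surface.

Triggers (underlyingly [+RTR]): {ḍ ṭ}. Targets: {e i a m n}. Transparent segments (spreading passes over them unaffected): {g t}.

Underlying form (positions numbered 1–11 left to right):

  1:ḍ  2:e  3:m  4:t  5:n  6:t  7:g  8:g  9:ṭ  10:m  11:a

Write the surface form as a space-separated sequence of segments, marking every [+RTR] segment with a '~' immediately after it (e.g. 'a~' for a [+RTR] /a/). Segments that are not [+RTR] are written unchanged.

From /ḍ/ at 1 rightward: 2 /e/ → [+RTR]; 3 /m/ → [+RTR]; bound reached.
From /ṭ/ at 9 rightward: 10 /m/ → [+RTR]; 11 /a/ → [+RTR]; bound reached.
Target with no active source: position 5 stays [-emphatic].
[+RTR] positions on the surface: 1 2 3 9 10 11.

ḍ~ e~ m~ t n t g g ṭ~ m~ a~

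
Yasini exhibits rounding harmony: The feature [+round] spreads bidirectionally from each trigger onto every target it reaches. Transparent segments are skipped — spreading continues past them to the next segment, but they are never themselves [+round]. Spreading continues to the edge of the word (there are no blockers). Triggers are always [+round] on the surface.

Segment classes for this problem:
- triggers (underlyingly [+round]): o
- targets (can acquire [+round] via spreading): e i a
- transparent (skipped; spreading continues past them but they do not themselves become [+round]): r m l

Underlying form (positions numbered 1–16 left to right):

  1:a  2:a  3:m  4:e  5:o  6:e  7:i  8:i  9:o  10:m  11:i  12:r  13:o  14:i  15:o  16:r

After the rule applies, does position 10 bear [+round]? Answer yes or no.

no

From /o/ at 5 rightward: 6 /e/ → [+round]; 7 /i/ → [+round]; 8 /i/ → [+round]; 9 /o/ is itself a trigger — this domain ends here.
From /o/ at 5 leftward: 4 /e/ → [+round]; 3 /m/ transparent; 2 /a/ → [+round]; 1 /a/ → [+round]; word edge.
From /o/ at 9 rightward: 10 /m/ transparent; 11 /i/ → [+round]; 12 /r/ transparent; 13 /o/ is itself a trigger — this domain ends here.
From /o/ at 9 leftward: 8 /i/ → [+round]; 7 /i/ → [+round]; 6 /e/ → [+round]; 5 /o/ is itself a trigger — this domain ends here.
From /o/ at 13 rightward: 14 /i/ → [+round]; 15 /o/ is itself a trigger — this domain ends here.
From /o/ at 13 leftward: 12 /r/ transparent; 11 /i/ → [+round]; 10 /m/ transparent; 9 /o/ is itself a trigger — this domain ends here.
From /o/ at 15 rightward: 16 /r/ transparent; word edge.
From /o/ at 15 leftward: 14 /i/ → [+round]; 13 /o/ is itself a trigger — this domain ends here.
[+round] positions on the surface: 1 2 4 5 6 7 8 9 11 13 14 15.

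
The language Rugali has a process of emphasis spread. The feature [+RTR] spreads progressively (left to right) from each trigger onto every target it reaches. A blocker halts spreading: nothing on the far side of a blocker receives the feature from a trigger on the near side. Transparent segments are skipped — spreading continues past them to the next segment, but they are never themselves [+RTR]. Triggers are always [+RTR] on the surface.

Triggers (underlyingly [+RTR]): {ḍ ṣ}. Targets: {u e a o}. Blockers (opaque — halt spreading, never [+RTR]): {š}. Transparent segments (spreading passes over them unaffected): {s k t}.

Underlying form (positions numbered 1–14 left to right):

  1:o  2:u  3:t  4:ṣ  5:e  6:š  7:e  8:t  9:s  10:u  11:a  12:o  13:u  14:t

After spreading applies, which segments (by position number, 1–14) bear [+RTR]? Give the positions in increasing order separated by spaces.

From /ṣ/ at 4 rightward: 5 /e/ → [+RTR]; 6 /š/ blocks.
Targets with no active source: positions 1 2 7 10 11 12 13 stay [-emphatic].

4 5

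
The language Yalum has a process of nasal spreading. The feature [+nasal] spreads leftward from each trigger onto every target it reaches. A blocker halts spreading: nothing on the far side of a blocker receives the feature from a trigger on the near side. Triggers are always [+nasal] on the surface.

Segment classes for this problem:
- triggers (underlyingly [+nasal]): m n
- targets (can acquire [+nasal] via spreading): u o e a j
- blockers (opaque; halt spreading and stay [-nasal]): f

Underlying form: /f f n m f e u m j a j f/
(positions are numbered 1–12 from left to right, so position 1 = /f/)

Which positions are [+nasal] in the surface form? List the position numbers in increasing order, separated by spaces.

3 4 6 7 8

From /n/ at 3 leftward: 2 /f/ blocks.
From /m/ at 4 leftward: 3 /n/ is itself a trigger — this domain ends here.
From /m/ at 8 leftward: 7 /u/ → [+nasal]; 6 /e/ → [+nasal]; 5 /f/ blocks.
Targets with no active source: positions 9 10 11 stay [-nasal].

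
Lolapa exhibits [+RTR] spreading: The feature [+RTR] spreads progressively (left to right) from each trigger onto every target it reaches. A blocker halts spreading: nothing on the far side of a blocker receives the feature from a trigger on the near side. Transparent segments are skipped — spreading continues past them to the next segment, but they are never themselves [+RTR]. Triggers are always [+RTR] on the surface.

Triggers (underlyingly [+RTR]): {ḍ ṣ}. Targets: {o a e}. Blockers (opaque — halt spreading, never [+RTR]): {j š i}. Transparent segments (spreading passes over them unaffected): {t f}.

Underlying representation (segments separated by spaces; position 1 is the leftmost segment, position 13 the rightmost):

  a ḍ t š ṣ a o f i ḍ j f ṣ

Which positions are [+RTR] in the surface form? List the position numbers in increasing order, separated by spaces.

From /ḍ/ at 2 rightward: 3 /t/ transparent; 4 /š/ blocks.
From /ṣ/ at 5 rightward: 6 /a/ → [+RTR]; 7 /o/ → [+RTR]; 8 /f/ transparent; 9 /i/ blocks.
From /ḍ/ at 10 rightward: 11 /j/ blocks.
From /ṣ/ at 13 rightward: word edge.
Target with no active source: position 1 stays [-emphatic].

2 5 6 7 10 13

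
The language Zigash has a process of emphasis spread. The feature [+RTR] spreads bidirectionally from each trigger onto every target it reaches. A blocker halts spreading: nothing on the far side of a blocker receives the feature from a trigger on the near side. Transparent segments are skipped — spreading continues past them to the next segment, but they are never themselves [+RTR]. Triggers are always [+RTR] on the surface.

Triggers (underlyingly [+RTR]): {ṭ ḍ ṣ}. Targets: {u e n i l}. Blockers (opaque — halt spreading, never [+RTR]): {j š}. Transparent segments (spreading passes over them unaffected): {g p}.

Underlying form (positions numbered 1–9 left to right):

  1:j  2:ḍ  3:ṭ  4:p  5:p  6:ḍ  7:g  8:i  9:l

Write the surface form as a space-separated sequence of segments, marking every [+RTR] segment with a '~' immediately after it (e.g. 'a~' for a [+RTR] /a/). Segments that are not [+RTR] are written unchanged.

j ḍ~ ṭ~ p p ḍ~ g i~ l~

From /ḍ/ at 2 rightward: 3 /ṭ/ is itself a trigger — this domain ends here.
From /ḍ/ at 2 leftward: 1 /j/ blocks.
From /ṭ/ at 3 rightward: 4 /p/ transparent; 5 /p/ transparent; 6 /ḍ/ is itself a trigger — this domain ends here.
From /ṭ/ at 3 leftward: 2 /ḍ/ is itself a trigger — this domain ends here.
From /ḍ/ at 6 rightward: 7 /g/ transparent; 8 /i/ → [+RTR]; 9 /l/ → [+RTR]; word edge.
From /ḍ/ at 6 leftward: 5 /p/ transparent; 4 /p/ transparent; 3 /ṭ/ is itself a trigger — this domain ends here.
[+RTR] positions on the surface: 2 3 6 8 9.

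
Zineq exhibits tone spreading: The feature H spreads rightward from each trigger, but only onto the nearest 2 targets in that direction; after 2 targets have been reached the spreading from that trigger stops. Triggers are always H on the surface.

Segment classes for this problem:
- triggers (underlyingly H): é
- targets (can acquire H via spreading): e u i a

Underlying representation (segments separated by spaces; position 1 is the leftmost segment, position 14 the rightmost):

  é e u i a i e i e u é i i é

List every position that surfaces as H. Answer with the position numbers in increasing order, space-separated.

From /é/ at 1 rightward: 2 /e/ → H; 3 /u/ → H; bound reached.
From /é/ at 11 rightward: 12 /i/ → H; 13 /i/ → H; bound reached.
From /é/ at 14 rightward: word edge.
Targets with no active source: positions 4 5 6 7 8 9 10 stay [-high tone].

1 2 3 11 12 13 14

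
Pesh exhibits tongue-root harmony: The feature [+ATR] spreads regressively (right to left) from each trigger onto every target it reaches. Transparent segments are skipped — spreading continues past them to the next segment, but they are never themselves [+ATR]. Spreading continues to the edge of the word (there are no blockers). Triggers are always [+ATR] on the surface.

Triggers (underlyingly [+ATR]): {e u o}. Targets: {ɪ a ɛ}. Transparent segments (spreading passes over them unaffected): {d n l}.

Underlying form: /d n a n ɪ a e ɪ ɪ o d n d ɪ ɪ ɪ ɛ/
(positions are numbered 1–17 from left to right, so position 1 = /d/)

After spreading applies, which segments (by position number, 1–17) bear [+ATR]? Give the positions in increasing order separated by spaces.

3 5 6 7 8 9 10

From /e/ at 7 leftward: 6 /a/ → [+ATR]; 5 /ɪ/ → [+ATR]; 4 /n/ transparent; 3 /a/ → [+ATR]; 2 /n/ transparent; 1 /d/ transparent; word edge.
From /o/ at 10 leftward: 9 /ɪ/ → [+ATR]; 8 /ɪ/ → [+ATR]; 7 /e/ is itself a trigger — this domain ends here.
Targets with no active source: positions 14 15 16 17 stay [-ATR].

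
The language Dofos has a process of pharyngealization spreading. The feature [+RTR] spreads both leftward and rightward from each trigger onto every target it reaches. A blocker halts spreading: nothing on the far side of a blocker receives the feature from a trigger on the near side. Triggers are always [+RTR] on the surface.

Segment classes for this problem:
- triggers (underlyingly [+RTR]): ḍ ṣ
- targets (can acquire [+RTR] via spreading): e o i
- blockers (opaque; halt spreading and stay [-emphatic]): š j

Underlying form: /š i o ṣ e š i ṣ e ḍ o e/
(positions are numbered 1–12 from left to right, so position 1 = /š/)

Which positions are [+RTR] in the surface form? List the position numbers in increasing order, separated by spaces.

2 3 4 5 7 8 9 10 11 12

From /ṣ/ at 4 rightward: 5 /e/ → [+RTR]; 6 /š/ blocks.
From /ṣ/ at 4 leftward: 3 /o/ → [+RTR]; 2 /i/ → [+RTR]; 1 /š/ blocks.
From /ṣ/ at 8 rightward: 9 /e/ → [+RTR]; 10 /ḍ/ is itself a trigger — this domain ends here.
From /ṣ/ at 8 leftward: 7 /i/ → [+RTR]; 6 /š/ blocks.
From /ḍ/ at 10 rightward: 11 /o/ → [+RTR]; 12 /e/ → [+RTR]; word edge.
From /ḍ/ at 10 leftward: 9 /e/ → [+RTR]; 8 /ṣ/ is itself a trigger — this domain ends here.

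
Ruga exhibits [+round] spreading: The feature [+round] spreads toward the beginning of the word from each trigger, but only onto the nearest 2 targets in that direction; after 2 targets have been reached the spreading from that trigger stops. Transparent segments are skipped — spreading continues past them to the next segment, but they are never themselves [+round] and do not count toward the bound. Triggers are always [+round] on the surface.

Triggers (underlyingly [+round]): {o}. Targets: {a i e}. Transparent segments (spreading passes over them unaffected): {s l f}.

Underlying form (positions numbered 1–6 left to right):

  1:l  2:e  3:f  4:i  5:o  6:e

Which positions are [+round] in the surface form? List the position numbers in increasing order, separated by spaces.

From /o/ at 5 leftward: 4 /i/ → [+round]; 3 /f/ transparent; 2 /e/ → [+round]; bound reached.
Target with no active source: position 6 stays [-round].

2 4 5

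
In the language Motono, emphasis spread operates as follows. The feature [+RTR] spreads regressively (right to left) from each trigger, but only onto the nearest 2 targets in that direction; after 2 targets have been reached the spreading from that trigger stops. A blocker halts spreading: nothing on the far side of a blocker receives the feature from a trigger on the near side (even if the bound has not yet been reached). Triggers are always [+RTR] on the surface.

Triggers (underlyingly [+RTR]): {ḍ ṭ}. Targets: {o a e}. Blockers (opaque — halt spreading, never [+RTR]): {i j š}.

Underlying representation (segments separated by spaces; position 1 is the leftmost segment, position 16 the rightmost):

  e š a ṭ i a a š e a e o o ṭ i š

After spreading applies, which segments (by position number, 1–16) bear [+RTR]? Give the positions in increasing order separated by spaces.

3 4 12 13 14

From /ṭ/ at 4 leftward: 3 /a/ → [+RTR]; 2 /š/ blocks.
From /ṭ/ at 14 leftward: 13 /o/ → [+RTR]; 12 /o/ → [+RTR]; bound reached.
Targets with no active source: positions 1 6 7 9 10 11 stay [-emphatic].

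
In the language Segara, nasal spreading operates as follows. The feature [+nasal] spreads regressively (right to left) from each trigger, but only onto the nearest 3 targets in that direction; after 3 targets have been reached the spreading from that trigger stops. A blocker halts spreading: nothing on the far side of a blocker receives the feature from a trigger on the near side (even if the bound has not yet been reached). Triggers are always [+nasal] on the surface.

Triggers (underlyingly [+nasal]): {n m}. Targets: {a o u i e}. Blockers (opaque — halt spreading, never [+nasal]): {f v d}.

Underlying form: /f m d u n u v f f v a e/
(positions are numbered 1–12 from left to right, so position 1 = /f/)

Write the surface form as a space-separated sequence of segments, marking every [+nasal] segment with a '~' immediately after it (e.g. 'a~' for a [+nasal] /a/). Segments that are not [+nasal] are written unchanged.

From /m/ at 2 leftward: 1 /f/ blocks.
From /n/ at 5 leftward: 4 /u/ → [+nasal]; 3 /d/ blocks.
Targets with no active source: positions 6 11 12 stay [-nasal].
[+nasal] positions on the surface: 2 4 5.

f m~ d u~ n~ u v f f v a e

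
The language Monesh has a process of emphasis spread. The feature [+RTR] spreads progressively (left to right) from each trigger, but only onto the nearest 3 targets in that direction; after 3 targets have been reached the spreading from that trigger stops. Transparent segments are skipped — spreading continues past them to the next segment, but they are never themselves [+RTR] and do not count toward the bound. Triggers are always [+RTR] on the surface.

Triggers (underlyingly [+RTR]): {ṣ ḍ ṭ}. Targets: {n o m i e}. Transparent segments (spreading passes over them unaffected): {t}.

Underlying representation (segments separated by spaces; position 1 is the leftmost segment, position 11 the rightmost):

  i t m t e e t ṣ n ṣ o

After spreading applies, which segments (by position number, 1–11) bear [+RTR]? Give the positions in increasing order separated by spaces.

From /ṣ/ at 8 rightward: 9 /n/ → [+RTR]; 10 /ṣ/ is itself a trigger — this domain ends here.
From /ṣ/ at 10 rightward: 11 /o/ → [+RTR]; word edge.
Targets with no active source: positions 1 3 5 6 stay [-emphatic].

8 9 10 11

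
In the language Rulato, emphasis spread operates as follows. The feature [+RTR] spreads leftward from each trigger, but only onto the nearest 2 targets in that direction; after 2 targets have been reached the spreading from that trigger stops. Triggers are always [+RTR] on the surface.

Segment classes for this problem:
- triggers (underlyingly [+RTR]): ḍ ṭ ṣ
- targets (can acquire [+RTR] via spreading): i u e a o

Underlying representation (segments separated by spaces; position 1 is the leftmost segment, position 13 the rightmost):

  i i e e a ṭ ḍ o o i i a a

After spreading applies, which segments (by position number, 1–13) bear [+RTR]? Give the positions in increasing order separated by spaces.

4 5 6 7

From /ṭ/ at 6 leftward: 5 /a/ → [+RTR]; 4 /e/ → [+RTR]; bound reached.
From /ḍ/ at 7 leftward: 6 /ṭ/ is itself a trigger — this domain ends here.
Targets with no active source: positions 1 2 3 8 9 10 11 12 13 stay [-emphatic].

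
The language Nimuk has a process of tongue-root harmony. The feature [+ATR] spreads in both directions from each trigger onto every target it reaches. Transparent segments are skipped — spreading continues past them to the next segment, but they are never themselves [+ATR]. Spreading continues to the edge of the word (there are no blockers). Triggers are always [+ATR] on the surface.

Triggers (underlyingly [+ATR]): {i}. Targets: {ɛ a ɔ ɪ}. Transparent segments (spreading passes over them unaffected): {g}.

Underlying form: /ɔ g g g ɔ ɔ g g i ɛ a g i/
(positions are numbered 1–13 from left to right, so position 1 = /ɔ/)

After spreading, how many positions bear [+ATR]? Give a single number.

7

From /i/ at 9 rightward: 10 /ɛ/ → [+ATR]; 11 /a/ → [+ATR]; 12 /g/ transparent; 13 /i/ is itself a trigger — this domain ends here.
From /i/ at 9 leftward: 8 /g/ transparent; 7 /g/ transparent; 6 /ɔ/ → [+ATR]; 5 /ɔ/ → [+ATR]; 4 /g/ transparent; 3 /g/ transparent; 2 /g/ transparent; 1 /ɔ/ → [+ATR]; word edge.
From /i/ at 13 rightward: word edge.
From /i/ at 13 leftward: 12 /g/ transparent; 11 /a/ → [+ATR]; 10 /ɛ/ → [+ATR]; 9 /i/ is itself a trigger — this domain ends here.
[+ATR] positions on the surface: 1 5 6 9 10 11 13.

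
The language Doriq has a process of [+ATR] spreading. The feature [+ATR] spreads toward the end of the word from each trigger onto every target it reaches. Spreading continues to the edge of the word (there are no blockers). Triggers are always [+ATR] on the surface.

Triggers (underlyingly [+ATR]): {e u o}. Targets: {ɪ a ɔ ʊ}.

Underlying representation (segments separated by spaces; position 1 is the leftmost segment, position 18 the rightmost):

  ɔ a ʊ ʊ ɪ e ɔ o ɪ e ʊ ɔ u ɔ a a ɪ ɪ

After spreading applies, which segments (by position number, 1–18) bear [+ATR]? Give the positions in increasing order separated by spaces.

From /e/ at 6 rightward: 7 /ɔ/ → [+ATR]; 8 /o/ is itself a trigger — this domain ends here.
From /o/ at 8 rightward: 9 /ɪ/ → [+ATR]; 10 /e/ is itself a trigger — this domain ends here.
From /e/ at 10 rightward: 11 /ʊ/ → [+ATR]; 12 /ɔ/ → [+ATR]; 13 /u/ is itself a trigger — this domain ends here.
From /u/ at 13 rightward: 14 /ɔ/ → [+ATR]; 15 /a/ → [+ATR]; 16 /a/ → [+ATR]; 17 /ɪ/ → [+ATR]; 18 /ɪ/ → [+ATR]; word edge.
Targets with no active source: positions 1 2 3 4 5 stay [-ATR].

6 7 8 9 10 11 12 13 14 15 16 17 18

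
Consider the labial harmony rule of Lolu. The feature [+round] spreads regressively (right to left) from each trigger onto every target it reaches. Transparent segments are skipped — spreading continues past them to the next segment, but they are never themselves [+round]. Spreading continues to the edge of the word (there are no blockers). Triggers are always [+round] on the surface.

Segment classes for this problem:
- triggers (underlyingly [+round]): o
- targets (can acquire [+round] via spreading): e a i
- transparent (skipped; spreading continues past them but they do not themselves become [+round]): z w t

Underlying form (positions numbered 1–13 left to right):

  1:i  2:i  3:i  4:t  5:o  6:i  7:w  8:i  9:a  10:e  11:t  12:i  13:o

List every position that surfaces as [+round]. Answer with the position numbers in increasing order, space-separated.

1 2 3 5 6 8 9 10 12 13

From /o/ at 5 leftward: 4 /t/ transparent; 3 /i/ → [+round]; 2 /i/ → [+round]; 1 /i/ → [+round]; word edge.
From /o/ at 13 leftward: 12 /i/ → [+round]; 11 /t/ transparent; 10 /e/ → [+round]; 9 /a/ → [+round]; 8 /i/ → [+round]; 7 /w/ transparent; 6 /i/ → [+round]; 5 /o/ is itself a trigger — this domain ends here.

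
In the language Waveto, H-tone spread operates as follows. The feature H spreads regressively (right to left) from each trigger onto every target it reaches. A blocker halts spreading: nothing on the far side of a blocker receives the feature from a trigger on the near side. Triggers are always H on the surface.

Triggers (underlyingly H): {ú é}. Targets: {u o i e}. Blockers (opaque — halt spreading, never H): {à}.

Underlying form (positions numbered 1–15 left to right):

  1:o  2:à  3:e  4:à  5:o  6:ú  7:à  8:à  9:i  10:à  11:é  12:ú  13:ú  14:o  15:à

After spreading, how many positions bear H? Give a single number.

5

From /ú/ at 6 leftward: 5 /o/ → H; 4 /à/ blocks.
From /é/ at 11 leftward: 10 /à/ blocks.
From /ú/ at 12 leftward: 11 /é/ is itself a trigger — this domain ends here.
From /ú/ at 13 leftward: 12 /ú/ is itself a trigger — this domain ends here.
Targets with no active source: positions 1 3 9 14 stay [-high tone].
H positions on the surface: 5 6 11 12 13.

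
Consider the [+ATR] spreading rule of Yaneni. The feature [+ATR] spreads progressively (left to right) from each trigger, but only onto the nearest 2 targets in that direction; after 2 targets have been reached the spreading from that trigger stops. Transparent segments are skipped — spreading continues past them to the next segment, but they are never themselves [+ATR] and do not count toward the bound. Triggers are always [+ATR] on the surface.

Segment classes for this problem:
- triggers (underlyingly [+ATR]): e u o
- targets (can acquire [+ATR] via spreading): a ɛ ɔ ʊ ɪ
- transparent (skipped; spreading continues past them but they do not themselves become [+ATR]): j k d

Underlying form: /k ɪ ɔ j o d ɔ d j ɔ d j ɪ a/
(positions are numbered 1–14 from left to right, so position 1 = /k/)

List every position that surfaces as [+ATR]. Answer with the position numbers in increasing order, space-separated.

From /o/ at 5 rightward: 6 /d/ transparent; 7 /ɔ/ → [+ATR]; 8 /d/ transparent; 9 /j/ transparent; 10 /ɔ/ → [+ATR]; bound reached.
Targets with no active source: positions 2 3 13 14 stay [-ATR].

5 7 10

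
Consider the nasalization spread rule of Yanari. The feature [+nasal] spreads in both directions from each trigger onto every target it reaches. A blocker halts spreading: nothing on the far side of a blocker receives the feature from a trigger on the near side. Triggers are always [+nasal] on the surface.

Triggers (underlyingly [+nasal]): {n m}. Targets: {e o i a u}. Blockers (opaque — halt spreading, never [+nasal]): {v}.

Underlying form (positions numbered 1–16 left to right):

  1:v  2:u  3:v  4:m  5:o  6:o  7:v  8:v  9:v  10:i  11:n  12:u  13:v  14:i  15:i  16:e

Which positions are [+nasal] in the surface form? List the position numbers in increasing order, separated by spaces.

From /m/ at 4 rightward: 5 /o/ → [+nasal]; 6 /o/ → [+nasal]; 7 /v/ blocks.
From /m/ at 4 leftward: 3 /v/ blocks.
From /n/ at 11 rightward: 12 /u/ → [+nasal]; 13 /v/ blocks.
From /n/ at 11 leftward: 10 /i/ → [+nasal]; 9 /v/ blocks.
Targets with no active source: positions 2 14 15 16 stay [-nasal].

4 5 6 10 11 12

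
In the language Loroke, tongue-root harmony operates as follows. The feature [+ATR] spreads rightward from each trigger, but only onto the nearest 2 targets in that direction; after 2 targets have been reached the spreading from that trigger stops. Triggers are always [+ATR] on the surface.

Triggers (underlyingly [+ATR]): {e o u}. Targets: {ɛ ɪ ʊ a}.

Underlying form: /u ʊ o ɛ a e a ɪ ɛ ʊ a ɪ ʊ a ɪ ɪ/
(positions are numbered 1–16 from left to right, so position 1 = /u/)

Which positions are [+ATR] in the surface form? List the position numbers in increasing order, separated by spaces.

From /u/ at 1 rightward: 2 /ʊ/ → [+ATR]; 3 /o/ is itself a trigger — this domain ends here.
From /o/ at 3 rightward: 4 /ɛ/ → [+ATR]; 5 /a/ → [+ATR]; bound reached.
From /e/ at 6 rightward: 7 /a/ → [+ATR]; 8 /ɪ/ → [+ATR]; bound reached.
Targets with no active source: positions 9 10 11 12 13 14 15 16 stay [-ATR].

1 2 3 4 5 6 7 8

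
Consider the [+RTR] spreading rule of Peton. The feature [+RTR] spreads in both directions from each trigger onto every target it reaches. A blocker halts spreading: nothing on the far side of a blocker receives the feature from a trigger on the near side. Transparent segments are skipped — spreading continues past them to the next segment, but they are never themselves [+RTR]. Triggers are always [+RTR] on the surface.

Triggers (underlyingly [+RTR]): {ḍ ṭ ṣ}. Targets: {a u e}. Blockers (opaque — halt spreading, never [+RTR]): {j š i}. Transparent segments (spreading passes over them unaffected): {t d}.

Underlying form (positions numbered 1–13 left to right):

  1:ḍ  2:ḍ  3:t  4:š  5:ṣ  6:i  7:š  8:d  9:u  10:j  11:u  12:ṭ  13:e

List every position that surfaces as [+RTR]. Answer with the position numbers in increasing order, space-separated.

1 2 5 11 12 13

From /ḍ/ at 1 rightward: 2 /ḍ/ is itself a trigger — this domain ends here.
From /ḍ/ at 1 leftward: word edge.
From /ḍ/ at 2 rightward: 3 /t/ transparent; 4 /š/ blocks.
From /ḍ/ at 2 leftward: 1 /ḍ/ is itself a trigger — this domain ends here.
From /ṣ/ at 5 rightward: 6 /i/ blocks.
From /ṣ/ at 5 leftward: 4 /š/ blocks.
From /ṭ/ at 12 rightward: 13 /e/ → [+RTR]; word edge.
From /ṭ/ at 12 leftward: 11 /u/ → [+RTR]; 10 /j/ blocks.
Target with no active source: position 9 stays [-emphatic].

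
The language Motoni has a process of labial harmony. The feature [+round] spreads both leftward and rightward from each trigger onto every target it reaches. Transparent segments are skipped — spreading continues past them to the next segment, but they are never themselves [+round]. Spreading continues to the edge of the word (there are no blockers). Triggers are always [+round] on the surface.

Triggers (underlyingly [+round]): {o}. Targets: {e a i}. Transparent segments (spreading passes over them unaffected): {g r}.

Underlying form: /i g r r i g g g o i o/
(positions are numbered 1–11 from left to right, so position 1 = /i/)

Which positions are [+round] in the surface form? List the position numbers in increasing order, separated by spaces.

From /o/ at 9 rightward: 10 /i/ → [+round]; 11 /o/ is itself a trigger — this domain ends here.
From /o/ at 9 leftward: 8 /g/ transparent; 7 /g/ transparent; 6 /g/ transparent; 5 /i/ → [+round]; 4 /r/ transparent; 3 /r/ transparent; 2 /g/ transparent; 1 /i/ → [+round]; word edge.
From /o/ at 11 rightward: word edge.
From /o/ at 11 leftward: 10 /i/ → [+round]; 9 /o/ is itself a trigger — this domain ends here.

1 5 9 10 11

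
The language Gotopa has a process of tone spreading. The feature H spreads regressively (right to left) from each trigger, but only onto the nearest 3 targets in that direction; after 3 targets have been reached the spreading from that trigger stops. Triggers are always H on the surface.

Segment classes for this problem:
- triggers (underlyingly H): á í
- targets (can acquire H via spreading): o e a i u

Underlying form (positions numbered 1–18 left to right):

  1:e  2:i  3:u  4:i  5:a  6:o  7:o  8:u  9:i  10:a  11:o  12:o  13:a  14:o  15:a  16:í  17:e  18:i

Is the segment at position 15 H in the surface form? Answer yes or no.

From /í/ at 16 leftward: 15 /a/ → H; 14 /o/ → H; 13 /a/ → H; bound reached.
Targets with no active source: positions 1 2 3 4 5 6 7 8 9 10 11 12 17 18 stay [-high tone].
H positions on the surface: 13 14 15 16.

yes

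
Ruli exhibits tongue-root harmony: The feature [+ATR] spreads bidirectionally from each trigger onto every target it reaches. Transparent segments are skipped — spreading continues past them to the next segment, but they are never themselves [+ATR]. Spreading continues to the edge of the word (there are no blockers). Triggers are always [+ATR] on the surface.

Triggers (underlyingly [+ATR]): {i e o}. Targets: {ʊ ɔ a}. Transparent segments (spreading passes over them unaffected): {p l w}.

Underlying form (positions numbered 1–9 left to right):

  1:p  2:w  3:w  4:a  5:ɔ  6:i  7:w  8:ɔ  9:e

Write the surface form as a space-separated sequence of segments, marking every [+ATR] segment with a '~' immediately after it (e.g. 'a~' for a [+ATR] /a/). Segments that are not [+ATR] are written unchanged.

From /i/ at 6 rightward: 7 /w/ transparent; 8 /ɔ/ → [+ATR]; 9 /e/ is itself a trigger — this domain ends here.
From /i/ at 6 leftward: 5 /ɔ/ → [+ATR]; 4 /a/ → [+ATR]; 3 /w/ transparent; 2 /w/ transparent; 1 /p/ transparent; word edge.
From /e/ at 9 rightward: word edge.
From /e/ at 9 leftward: 8 /ɔ/ → [+ATR]; 7 /w/ transparent; 6 /i/ is itself a trigger — this domain ends here.
[+ATR] positions on the surface: 4 5 6 8 9.

p w w a~ ɔ~ i~ w ɔ~ e~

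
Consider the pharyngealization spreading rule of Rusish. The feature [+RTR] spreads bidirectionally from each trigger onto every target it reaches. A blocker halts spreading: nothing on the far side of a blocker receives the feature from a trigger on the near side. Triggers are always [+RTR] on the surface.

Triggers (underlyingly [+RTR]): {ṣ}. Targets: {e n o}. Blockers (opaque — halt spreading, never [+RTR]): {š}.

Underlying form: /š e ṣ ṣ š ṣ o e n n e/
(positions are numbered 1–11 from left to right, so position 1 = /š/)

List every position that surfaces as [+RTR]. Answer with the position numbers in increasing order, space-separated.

From /ṣ/ at 3 rightward: 4 /ṣ/ is itself a trigger — this domain ends here.
From /ṣ/ at 3 leftward: 2 /e/ → [+RTR]; 1 /š/ blocks.
From /ṣ/ at 4 rightward: 5 /š/ blocks.
From /ṣ/ at 4 leftward: 3 /ṣ/ is itself a trigger — this domain ends here.
From /ṣ/ at 6 rightward: 7 /o/ → [+RTR]; 8 /e/ → [+RTR]; 9 /n/ → [+RTR]; 10 /n/ → [+RTR]; 11 /e/ → [+RTR]; word edge.
From /ṣ/ at 6 leftward: 5 /š/ blocks.

2 3 4 6 7 8 9 10 11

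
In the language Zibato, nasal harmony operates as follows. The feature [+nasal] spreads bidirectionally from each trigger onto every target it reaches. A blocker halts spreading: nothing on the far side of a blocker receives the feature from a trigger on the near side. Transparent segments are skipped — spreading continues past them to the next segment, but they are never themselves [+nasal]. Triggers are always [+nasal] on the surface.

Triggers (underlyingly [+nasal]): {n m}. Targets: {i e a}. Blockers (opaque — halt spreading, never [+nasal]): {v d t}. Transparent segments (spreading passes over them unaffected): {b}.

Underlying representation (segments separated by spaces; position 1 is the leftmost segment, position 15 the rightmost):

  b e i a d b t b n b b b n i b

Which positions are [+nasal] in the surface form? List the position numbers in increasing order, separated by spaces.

From /n/ at 9 rightward: 10 /b/ transparent; 11 /b/ transparent; 12 /b/ transparent; 13 /n/ is itself a trigger — this domain ends here.
From /n/ at 9 leftward: 8 /b/ transparent; 7 /t/ blocks.
From /n/ at 13 rightward: 14 /i/ → [+nasal]; 15 /b/ transparent; word edge.
From /n/ at 13 leftward: 12 /b/ transparent; 11 /b/ transparent; 10 /b/ transparent; 9 /n/ is itself a trigger — this domain ends here.
Targets with no active source: positions 2 3 4 stay [-nasal].

9 13 14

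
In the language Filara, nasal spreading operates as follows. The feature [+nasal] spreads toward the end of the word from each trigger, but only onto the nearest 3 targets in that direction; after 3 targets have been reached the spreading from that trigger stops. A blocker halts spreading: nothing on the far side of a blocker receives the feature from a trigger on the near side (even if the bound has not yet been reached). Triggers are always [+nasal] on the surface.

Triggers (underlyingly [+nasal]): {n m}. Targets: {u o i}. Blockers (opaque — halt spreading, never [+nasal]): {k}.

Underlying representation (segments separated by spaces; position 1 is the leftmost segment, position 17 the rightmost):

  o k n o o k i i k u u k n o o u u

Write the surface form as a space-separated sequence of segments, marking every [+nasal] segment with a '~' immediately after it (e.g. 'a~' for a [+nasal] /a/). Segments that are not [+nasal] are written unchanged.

From /n/ at 3 rightward: 4 /o/ → [+nasal]; 5 /o/ → [+nasal]; 6 /k/ blocks.
From /n/ at 13 rightward: 14 /o/ → [+nasal]; 15 /o/ → [+nasal]; 16 /u/ → [+nasal]; bound reached.
Targets with no active source: positions 1 7 8 10 11 17 stay [-nasal].
[+nasal] positions on the surface: 3 4 5 13 14 15 16.

o k n~ o~ o~ k i i k u u k n~ o~ o~ u~ u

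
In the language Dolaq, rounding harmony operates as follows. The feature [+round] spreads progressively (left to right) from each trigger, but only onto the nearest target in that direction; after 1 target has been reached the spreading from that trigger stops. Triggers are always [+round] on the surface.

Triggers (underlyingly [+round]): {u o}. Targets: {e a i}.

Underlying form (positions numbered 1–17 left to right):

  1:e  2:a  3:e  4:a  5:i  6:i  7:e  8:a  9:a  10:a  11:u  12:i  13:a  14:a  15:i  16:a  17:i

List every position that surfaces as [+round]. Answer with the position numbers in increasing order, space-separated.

11 12

From /u/ at 11 rightward: 12 /i/ → [+round]; bound reached.
Targets with no active source: positions 1 2 3 4 5 6 7 8 9 10 13 14 15 16 17 stay [-round].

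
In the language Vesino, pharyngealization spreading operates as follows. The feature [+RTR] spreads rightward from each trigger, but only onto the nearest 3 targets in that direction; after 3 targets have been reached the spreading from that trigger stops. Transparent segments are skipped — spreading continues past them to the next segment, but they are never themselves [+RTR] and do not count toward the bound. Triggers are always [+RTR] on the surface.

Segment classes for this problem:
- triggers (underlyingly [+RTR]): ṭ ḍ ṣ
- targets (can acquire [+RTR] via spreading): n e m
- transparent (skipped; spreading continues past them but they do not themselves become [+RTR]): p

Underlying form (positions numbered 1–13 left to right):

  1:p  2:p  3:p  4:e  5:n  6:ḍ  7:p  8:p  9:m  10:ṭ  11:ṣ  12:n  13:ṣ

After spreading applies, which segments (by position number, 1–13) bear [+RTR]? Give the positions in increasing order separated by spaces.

6 9 10 11 12 13

From /ḍ/ at 6 rightward: 7 /p/ transparent; 8 /p/ transparent; 9 /m/ → [+RTR]; 10 /ṭ/ is itself a trigger — this domain ends here.
From /ṭ/ at 10 rightward: 11 /ṣ/ is itself a trigger — this domain ends here.
From /ṣ/ at 11 rightward: 12 /n/ → [+RTR]; 13 /ṣ/ is itself a trigger — this domain ends here.
From /ṣ/ at 13 rightward: word edge.
Targets with no active source: positions 4 5 stay [-emphatic].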